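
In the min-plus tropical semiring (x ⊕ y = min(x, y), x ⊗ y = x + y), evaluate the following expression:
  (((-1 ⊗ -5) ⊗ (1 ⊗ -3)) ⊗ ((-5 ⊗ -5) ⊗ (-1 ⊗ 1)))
(((-1 ⊗ -5) ⊗ (1 ⊗ -3)) ⊗ ((-5 ⊗ -5) ⊗ (-1 ⊗ 1))) = -18

Expand innermost to outermost. Recall ⊕ takes the minimum of its arguments and ⊗ takes their sum. Working out the expression (((-1 ⊗ -5) ⊗ (1 ⊗ -3)) ⊗ ((-5 ⊗ -5) ⊗ (-1 ⊗ 1))) gives -18.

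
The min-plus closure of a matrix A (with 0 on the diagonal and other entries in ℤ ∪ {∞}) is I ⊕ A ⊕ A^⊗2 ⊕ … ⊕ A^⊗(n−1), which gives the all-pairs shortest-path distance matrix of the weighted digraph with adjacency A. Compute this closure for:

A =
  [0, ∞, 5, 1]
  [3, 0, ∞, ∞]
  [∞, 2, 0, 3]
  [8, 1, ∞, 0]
Closure =
  [0, 2, 5, 1]
  [3, 0, 8, 4]
  [5, 2, 0, 3]
  [4, 1, 9, 0]

This is the Floyd-Warshall all-pairs shortest-path computation. For each intermediate vertex k = 0, 1, …, 3, update dist[i][j] ← min(dist[i][j], dist[i][k] + dist[k][j]). The final matrix gives, for each (i, j), the minimum total weight of any directed path from i to j (possibly empty when i = j).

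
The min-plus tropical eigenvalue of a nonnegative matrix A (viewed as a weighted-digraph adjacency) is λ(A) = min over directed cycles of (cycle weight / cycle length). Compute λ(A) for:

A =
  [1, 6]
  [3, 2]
λ(A) = 1

Enumerate directed cycles and compute their means (weight / length). Sample:
  cycle 0 → 0: weight = 1, length = 1, mean = 1/1 ≈ 1.000
  cycle 1 → 1: weight = 2, length = 1, mean = 2/1 ≈ 2.000
  cycle 0 → 1 → 0: weight = 9, length = 2, mean = 9/2 ≈ 4.500
  cycle 1 → 0 → 1: weight = 9, length = 2, mean = 9/2 ≈ 4.500
Minimum mean = 1.000, attained e.g. along the cycle 0 → 0 with weight 1 and length 1. So λ(A) = 1/1 = 1.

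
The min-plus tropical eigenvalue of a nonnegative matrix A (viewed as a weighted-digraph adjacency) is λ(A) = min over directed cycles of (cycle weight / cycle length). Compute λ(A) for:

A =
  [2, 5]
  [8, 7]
λ(A) = 2

Enumerate directed cycles and compute their means (weight / length). Sample:
  cycle 0 → 0: weight = 2, length = 1, mean = 2/1 ≈ 2.000
  cycle 1 → 1: weight = 7, length = 1, mean = 7/1 ≈ 7.000
  cycle 0 → 1 → 0: weight = 13, length = 2, mean = 13/2 ≈ 6.500
  cycle 1 → 0 → 1: weight = 13, length = 2, mean = 13/2 ≈ 6.500
Minimum mean = 2.000, attained e.g. along the cycle 0 → 0 with weight 2 and length 1. So λ(A) = 2/1 = 2.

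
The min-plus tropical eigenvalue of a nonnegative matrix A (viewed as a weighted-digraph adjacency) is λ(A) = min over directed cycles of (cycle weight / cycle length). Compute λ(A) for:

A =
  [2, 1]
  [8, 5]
λ(A) = 2

Enumerate directed cycles and compute their means (weight / length). Sample:
  cycle 0 → 0: weight = 2, length = 1, mean = 2/1 ≈ 2.000
  cycle 1 → 1: weight = 5, length = 1, mean = 5/1 ≈ 5.000
  cycle 0 → 1 → 0: weight = 9, length = 2, mean = 9/2 ≈ 4.500
  cycle 1 → 0 → 1: weight = 9, length = 2, mean = 9/2 ≈ 4.500
Minimum mean = 2.000, attained e.g. along the cycle 0 → 0 with weight 2 and length 1. So λ(A) = 2/1 = 2.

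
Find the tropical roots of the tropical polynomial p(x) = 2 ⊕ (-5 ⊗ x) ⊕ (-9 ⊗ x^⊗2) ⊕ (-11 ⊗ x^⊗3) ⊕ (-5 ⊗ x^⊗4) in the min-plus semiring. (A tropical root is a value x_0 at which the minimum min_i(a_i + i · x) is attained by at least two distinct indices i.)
Roots: {-6, 2, 4, 7}

Each tropical root is a break point of the lower envelope of the lines y = a_i + i · x (there are 5 lines, with slopes 0, 1, ..., 4). Only the lines that attain the minimum somewhere contribute to roots; other lines are dominated. Here the surviving (envelope) indices are i = 4, i = 3, i = 2, i = 1, i = 0.
Intersections between consecutive envelope lines give the roots: for adjacent envelope indices i < j the intersection is x = (a_i − a_j) / (j − i). Reading off the sorted break points: {-6, 2, 4, 7}.
Verification: at each break x_0, at least two indices attain the minimum of min_i(a_i + i · x_0).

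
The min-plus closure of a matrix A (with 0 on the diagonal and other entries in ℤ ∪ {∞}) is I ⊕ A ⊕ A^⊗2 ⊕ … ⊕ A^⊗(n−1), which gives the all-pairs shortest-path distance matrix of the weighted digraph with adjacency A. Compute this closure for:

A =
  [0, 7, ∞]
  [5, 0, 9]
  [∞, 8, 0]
Closure =
  [0, 7, 16]
  [5, 0, 9]
  [13, 8, 0]

This is the Floyd-Warshall all-pairs shortest-path computation. For each intermediate vertex k = 0, 1, …, 2, update dist[i][j] ← min(dist[i][j], dist[i][k] + dist[k][j]). The final matrix gives, for each (i, j), the minimum total weight of any directed path from i to j (possibly empty when i = j).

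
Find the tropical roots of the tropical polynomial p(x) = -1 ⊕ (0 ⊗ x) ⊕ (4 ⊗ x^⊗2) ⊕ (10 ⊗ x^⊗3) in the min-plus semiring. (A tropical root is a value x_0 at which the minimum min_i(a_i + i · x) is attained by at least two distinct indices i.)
Roots: {-6, -4, -1}

Each tropical root is a break point of the lower envelope of the lines y = a_i + i · x (there are 4 lines, with slopes 0, 1, ..., 3). Only the lines that attain the minimum somewhere contribute to roots; other lines are dominated. Here the surviving (envelope) indices are i = 3, i = 2, i = 1, i = 0.
Intersections between consecutive envelope lines give the roots: for adjacent envelope indices i < j the intersection is x = (a_i − a_j) / (j − i). Reading off the sorted break points: {-6, -4, -1}.
Verification: at each break x_0, at least two indices attain the minimum of min_i(a_i + i · x_0).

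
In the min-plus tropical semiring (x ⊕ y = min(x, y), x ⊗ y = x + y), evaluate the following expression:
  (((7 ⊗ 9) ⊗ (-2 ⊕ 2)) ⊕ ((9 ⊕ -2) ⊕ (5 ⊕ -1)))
(((7 ⊗ 9) ⊗ (-2 ⊕ 2)) ⊕ ((9 ⊕ -2) ⊕ (5 ⊕ -1))) = -2

Expand innermost to outermost. Recall ⊕ takes the minimum of its arguments and ⊗ takes their sum. Working out the expression (((7 ⊗ 9) ⊗ (-2 ⊕ 2)) ⊕ ((9 ⊕ -2) ⊕ (5 ⊕ -1))) gives -2.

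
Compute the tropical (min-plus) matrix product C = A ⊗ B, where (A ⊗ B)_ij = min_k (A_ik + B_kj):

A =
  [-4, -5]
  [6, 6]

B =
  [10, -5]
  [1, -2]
A ⊗ B =
  [-4, -9]
  [7, 1]

Apply the min-plus product entry-by-entry:
  C[0][0] = min over k of (A[0][0] + B[0][0] = -4 + 10 = 6, A[0][1] + B[1][0] = -5 + 1 = -4) = -4 (attained at k = 1)
  C[0][1] = min over k of (A[0][0] + B[0][1] = -4 + -5 = -9, A[0][1] + B[1][1] = -5 + -2 = -7) = -9 (attained at k = 0)
  C[1][0] = min over k of (A[1][0] + B[0][0] = 6 + 10 = 16, A[1][1] + B[1][0] = 6 + 1 = 7) = 7 (attained at k = 1)
  C[1][1] = min over k of (A[1][0] + B[0][1] = 6 + -5 = 1, A[1][1] + B[1][1] = 6 + -2 = 4) = 1 (attained at k = 0)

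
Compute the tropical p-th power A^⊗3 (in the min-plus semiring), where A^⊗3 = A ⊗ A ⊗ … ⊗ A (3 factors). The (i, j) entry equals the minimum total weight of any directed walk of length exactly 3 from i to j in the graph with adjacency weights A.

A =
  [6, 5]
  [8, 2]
A^⊗3 =
  [15, 9]
  [12, 6]

Each entry (A^⊗3)_ij equals the minimum over all length-3 walks i = v_0 → v_1 → … → v_3 = j of Σ_t A[v_t][v_{t+1}]. For example, for (i, j) = (0, 1) we minimise over 4 possible intermediate vertex sequences; the minimum is 9, attained along the walk 0 → 1 → 1 → 1.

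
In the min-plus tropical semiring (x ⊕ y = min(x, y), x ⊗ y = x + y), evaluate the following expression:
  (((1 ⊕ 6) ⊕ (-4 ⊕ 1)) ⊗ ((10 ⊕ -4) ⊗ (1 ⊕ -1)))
(((1 ⊕ 6) ⊕ (-4 ⊕ 1)) ⊗ ((10 ⊕ -4) ⊗ (1 ⊕ -1))) = -9

Expand innermost to outermost. Recall ⊕ takes the minimum of its arguments and ⊗ takes their sum. Working out the expression (((1 ⊕ 6) ⊕ (-4 ⊕ 1)) ⊗ ((10 ⊕ -4) ⊗ (1 ⊕ -1))) gives -9.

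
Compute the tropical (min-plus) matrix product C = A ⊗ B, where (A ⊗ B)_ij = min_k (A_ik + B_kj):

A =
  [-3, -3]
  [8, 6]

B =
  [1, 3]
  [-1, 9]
A ⊗ B =
  [-4, 0]
  [5, 11]

Apply the min-plus product entry-by-entry:
  C[0][0] = min over k of (A[0][0] + B[0][0] = -3 + 1 = -2, A[0][1] + B[1][0] = -3 + -1 = -4) = -4 (attained at k = 1)
  C[0][1] = min over k of (A[0][0] + B[0][1] = -3 + 3 = 0, A[0][1] + B[1][1] = -3 + 9 = 6) = 0 (attained at k = 0)
  C[1][0] = min over k of (A[1][0] + B[0][0] = 8 + 1 = 9, A[1][1] + B[1][0] = 6 + -1 = 5) = 5 (attained at k = 1)
  C[1][1] = min over k of (A[1][0] + B[0][1] = 8 + 3 = 11, A[1][1] + B[1][1] = 6 + 9 = 15) = 11 (attained at k = 0)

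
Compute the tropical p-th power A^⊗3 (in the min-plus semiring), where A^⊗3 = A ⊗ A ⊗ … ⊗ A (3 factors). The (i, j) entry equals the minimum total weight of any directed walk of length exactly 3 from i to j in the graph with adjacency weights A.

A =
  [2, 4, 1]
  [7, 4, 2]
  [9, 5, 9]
A^⊗3 =
  [6, 8, 5]
  [11, 11, 9]
  [13, 12, 11]

Each entry (A^⊗3)_ij equals the minimum over all length-3 walks i = v_0 → v_1 → … → v_3 = j of Σ_t A[v_t][v_{t+1}]. For example, for (i, j) = (0, 2) we minimise over 9 possible intermediate vertex sequences; the minimum is 5, attained along the walk 0 → 0 → 0 → 2.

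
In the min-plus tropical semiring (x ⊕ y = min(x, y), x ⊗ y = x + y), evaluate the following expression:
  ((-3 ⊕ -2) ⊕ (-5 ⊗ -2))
((-3 ⊕ -2) ⊕ (-5 ⊗ -2)) = -7

Expand innermost to outermost. Recall ⊕ takes the minimum of its arguments and ⊗ takes their sum. Working out the expression ((-3 ⊕ -2) ⊕ (-5 ⊗ -2)) gives -7.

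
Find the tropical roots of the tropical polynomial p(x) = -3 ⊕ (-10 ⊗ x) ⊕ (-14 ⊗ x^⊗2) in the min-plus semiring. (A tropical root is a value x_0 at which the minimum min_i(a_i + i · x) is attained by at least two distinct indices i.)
Roots: {4, 7}

Each tropical root is a break point of the lower envelope of the lines y = a_i + i · x (there are 3 lines, with slopes 0, 1, ..., 2). Only the lines that attain the minimum somewhere contribute to roots; other lines are dominated. Here the surviving (envelope) indices are i = 2, i = 1, i = 0.
Intersections between consecutive envelope lines give the roots: for adjacent envelope indices i < j the intersection is x = (a_i − a_j) / (j − i). Reading off the sorted break points: {4, 7}.
Verification: at each break x_0, at least two indices attain the minimum of min_i(a_i + i · x_0).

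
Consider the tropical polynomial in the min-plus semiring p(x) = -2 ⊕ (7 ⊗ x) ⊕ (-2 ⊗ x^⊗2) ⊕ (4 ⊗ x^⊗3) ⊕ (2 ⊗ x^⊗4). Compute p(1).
p(1) = -2

A tropical monomial a ⊗ x^⊗i evaluates to a + i · x. Evaluating each term at x = 1:
  Term 0 contributes -2 + 0 · 1 = -2
  Term 1 contributes 7 + 1 · 1 = 8
  Term 2 contributes -2 + 2 · 1 = 0
  Term 3 contributes 4 + 3 · 1 = 7
  Term 4 contributes 2 + 4 · 1 = 6
p(1) = ⊕ of these = min[-2, 8, 0, 7, 6] = -2.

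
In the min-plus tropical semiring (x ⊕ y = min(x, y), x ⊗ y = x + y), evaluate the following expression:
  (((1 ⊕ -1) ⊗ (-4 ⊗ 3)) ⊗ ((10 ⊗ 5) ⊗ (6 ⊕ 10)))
(((1 ⊕ -1) ⊗ (-4 ⊗ 3)) ⊗ ((10 ⊗ 5) ⊗ (6 ⊕ 10))) = 19

Expand innermost to outermost. Recall ⊕ takes the minimum of its arguments and ⊗ takes their sum. Working out the expression (((1 ⊕ -1) ⊗ (-4 ⊗ 3)) ⊗ ((10 ⊗ 5) ⊗ (6 ⊕ 10))) gives 19.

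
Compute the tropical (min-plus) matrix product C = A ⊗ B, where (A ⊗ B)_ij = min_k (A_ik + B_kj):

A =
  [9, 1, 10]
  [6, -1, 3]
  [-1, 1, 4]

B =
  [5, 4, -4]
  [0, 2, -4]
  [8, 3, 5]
A ⊗ B =
  [1, 3, -3]
  [-1, 1, -5]
  [1, 3, -5]

Apply the min-plus product entry-by-entry:
  C[0][0] = min over k of (A[0][0] + B[0][0] = 9 + 5 = 14, A[0][1] + B[1][0] = 1 + 0 = 1, A[0][2] + B[2][0] = 10 + 8 = 18) = 1 (attained at k = 1)
  C[0][1] = min over k of (A[0][0] + B[0][1] = 9 + 4 = 13, A[0][1] + B[1][1] = 1 + 2 = 3, A[0][2] + B[2][1] = 10 + 3 = 13) = 3 (attained at k = 1)
  C[0][2] = min over k of (A[0][0] + B[0][2] = 9 + -4 = 5, A[0][1] + B[1][2] = 1 + -4 = -3, A[0][2] + B[2][2] = 10 + 5 = 15) = -3 (attained at k = 1)
  C[1][0] = min over k of (A[1][0] + B[0][0] = 6 + 5 = 11, A[1][1] + B[1][0] = -1 + 0 = -1, A[1][2] + B[2][0] = 3 + 8 = 11) = -1 (attained at k = 1)
  C[1][1] = min over k of (A[1][0] + B[0][1] = 6 + 4 = 10, A[1][1] + B[1][1] = -1 + 2 = 1, A[1][2] + B[2][1] = 3 + 3 = 6) = 1 (attained at k = 1)
  C[1][2] = min over k of (A[1][0] + B[0][2] = 6 + -4 = 2, A[1][1] + B[1][2] = -1 + -4 = -5, A[1][2] + B[2][2] = 3 + 5 = 8) = -5 (attained at k = 1)
  C[2][0] = min over k of (A[2][0] + B[0][0] = -1 + 5 = 4, A[2][1] + B[1][0] = 1 + 0 = 1, A[2][2] + B[2][0] = 4 + 8 = 12) = 1 (attained at k = 1)
  C[2][1] = min over k of (A[2][0] + B[0][1] = -1 + 4 = 3, A[2][1] + B[1][1] = 1 + 2 = 3, A[2][2] + B[2][1] = 4 + 3 = 7) = 3 (attained at k = 0)
  C[2][2] = min over k of (A[2][0] + B[0][2] = -1 + -4 = -5, A[2][1] + B[1][2] = 1 + -4 = -3, A[2][2] + B[2][2] = 4 + 5 = 9) = -5 (attained at k = 0)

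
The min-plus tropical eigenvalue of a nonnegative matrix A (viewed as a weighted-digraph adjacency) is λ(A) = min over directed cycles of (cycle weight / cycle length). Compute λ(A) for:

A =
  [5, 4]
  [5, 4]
λ(A) = 4

Enumerate directed cycles and compute their means (weight / length). Sample:
  cycle 0 → 0: weight = 5, length = 1, mean = 5/1 ≈ 5.000
  cycle 1 → 1: weight = 4, length = 1, mean = 4/1 ≈ 4.000
  cycle 0 → 1 → 0: weight = 9, length = 2, mean = 9/2 ≈ 4.500
  cycle 1 → 0 → 1: weight = 9, length = 2, mean = 9/2 ≈ 4.500
Minimum mean = 4.000, attained e.g. along the cycle 1 → 1 with weight 4 and length 1. So λ(A) = 4/1 = 4.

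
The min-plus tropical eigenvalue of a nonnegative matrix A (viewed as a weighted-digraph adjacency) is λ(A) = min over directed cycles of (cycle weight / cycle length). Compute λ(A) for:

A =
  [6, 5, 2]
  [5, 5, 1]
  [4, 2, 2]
λ(A) = 3/2

Enumerate directed cycles and compute their means (weight / length). Sample:
  cycle 0 → 0: weight = 6, length = 1, mean = 6/1 ≈ 6.000
  cycle 1 → 1: weight = 5, length = 1, mean = 5/1 ≈ 5.000
  cycle 2 → 2: weight = 2, length = 1, mean = 2/1 ≈ 2.000
  cycle 0 → 1 → 0: weight = 10, length = 2, mean = 10/2 ≈ 5.000
  cycle 0 → 2 → 0: weight = 6, length = 2, mean = 6/2 ≈ 3.000
  cycle 1 → 0 → 1: weight = 10, length = 2, mean = 10/2 ≈ 5.000
Minimum mean = 1.500, attained e.g. along the cycle 1 → 2 → 1 with weight 3 and length 2. So λ(A) = 3/2 = 3/2.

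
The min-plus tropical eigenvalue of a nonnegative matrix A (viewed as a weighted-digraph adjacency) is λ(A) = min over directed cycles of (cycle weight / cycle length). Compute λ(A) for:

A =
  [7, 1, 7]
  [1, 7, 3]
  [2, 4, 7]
λ(A) = 1

Enumerate directed cycles and compute their means (weight / length). Sample:
  cycle 0 → 0: weight = 7, length = 1, mean = 7/1 ≈ 7.000
  cycle 1 → 1: weight = 7, length = 1, mean = 7/1 ≈ 7.000
  cycle 2 → 2: weight = 7, length = 1, mean = 7/1 ≈ 7.000
  cycle 0 → 1 → 0: weight = 2, length = 2, mean = 2/2 ≈ 1.000
  cycle 0 → 2 → 0: weight = 9, length = 2, mean = 9/2 ≈ 4.500
  cycle 1 → 0 → 1: weight = 2, length = 2, mean = 2/2 ≈ 1.000
Minimum mean = 1.000, attained e.g. along the cycle 0 → 1 → 0 with weight 2 and length 2. So λ(A) = 2/2 = 1.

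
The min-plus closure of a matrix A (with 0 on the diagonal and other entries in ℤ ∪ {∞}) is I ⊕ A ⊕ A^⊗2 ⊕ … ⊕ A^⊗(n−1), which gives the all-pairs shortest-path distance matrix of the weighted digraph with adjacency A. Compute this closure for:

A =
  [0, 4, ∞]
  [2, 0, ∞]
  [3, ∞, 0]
Closure =
  [0, 4, ∞]
  [2, 0, ∞]
  [3, 7, 0]

This is the Floyd-Warshall all-pairs shortest-path computation. For each intermediate vertex k = 0, 1, …, 2, update dist[i][j] ← min(dist[i][j], dist[i][k] + dist[k][j]). The final matrix gives, for each (i, j), the minimum total weight of any directed path from i to j (possibly empty when i = j).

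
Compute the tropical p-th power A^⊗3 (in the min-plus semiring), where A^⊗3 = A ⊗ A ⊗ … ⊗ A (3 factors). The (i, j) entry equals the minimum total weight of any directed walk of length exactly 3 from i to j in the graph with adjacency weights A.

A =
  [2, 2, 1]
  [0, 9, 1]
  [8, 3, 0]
A^⊗3 =
  [4, 4, 1]
  [2, 4, 1]
  [3, 3, 0]

Each entry (A^⊗3)_ij equals the minimum over all length-3 walks i = v_0 → v_1 → … → v_3 = j of Σ_t A[v_t][v_{t+1}]. For example, for (i, j) = (0, 2) we minimise over 9 possible intermediate vertex sequences; the minimum is 1, attained along the walk 0 → 2 → 2 → 2.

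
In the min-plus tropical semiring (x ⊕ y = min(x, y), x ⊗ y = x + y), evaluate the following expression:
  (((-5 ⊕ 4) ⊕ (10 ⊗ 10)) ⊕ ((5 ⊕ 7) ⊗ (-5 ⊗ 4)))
(((-5 ⊕ 4) ⊕ (10 ⊗ 10)) ⊕ ((5 ⊕ 7) ⊗ (-5 ⊗ 4))) = -5

Expand innermost to outermost. Recall ⊕ takes the minimum of its arguments and ⊗ takes their sum. Working out the expression (((-5 ⊕ 4) ⊕ (10 ⊗ 10)) ⊕ ((5 ⊕ 7) ⊗ (-5 ⊗ 4))) gives -5.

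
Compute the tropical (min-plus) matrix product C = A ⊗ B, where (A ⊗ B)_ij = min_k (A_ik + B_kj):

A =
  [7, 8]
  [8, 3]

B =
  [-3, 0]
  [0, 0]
A ⊗ B =
  [4, 7]
  [3, 3]

Apply the min-plus product entry-by-entry:
  C[0][0] = min over k of (A[0][0] + B[0][0] = 7 + -3 = 4, A[0][1] + B[1][0] = 8 + 0 = 8) = 4 (attained at k = 0)
  C[0][1] = min over k of (A[0][0] + B[0][1] = 7 + 0 = 7, A[0][1] + B[1][1] = 8 + 0 = 8) = 7 (attained at k = 0)
  C[1][0] = min over k of (A[1][0] + B[0][0] = 8 + -3 = 5, A[1][1] + B[1][0] = 3 + 0 = 3) = 3 (attained at k = 1)
  C[1][1] = min over k of (A[1][0] + B[0][1] = 8 + 0 = 8, A[1][1] + B[1][1] = 3 + 0 = 3) = 3 (attained at k = 1)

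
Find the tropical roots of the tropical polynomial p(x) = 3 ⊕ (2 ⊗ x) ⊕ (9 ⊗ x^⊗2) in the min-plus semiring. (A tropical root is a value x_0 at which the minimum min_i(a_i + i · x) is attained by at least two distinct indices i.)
Roots: {-7, 1}

Each tropical root is a break point of the lower envelope of the lines y = a_i + i · x (there are 3 lines, with slopes 0, 1, ..., 2). Only the lines that attain the minimum somewhere contribute to roots; other lines are dominated. Here the surviving (envelope) indices are i = 2, i = 1, i = 0.
Intersections between consecutive envelope lines give the roots: for adjacent envelope indices i < j the intersection is x = (a_i − a_j) / (j − i). Reading off the sorted break points: {-7, 1}.
Verification: at each break x_0, at least two indices attain the minimum of min_i(a_i + i · x_0).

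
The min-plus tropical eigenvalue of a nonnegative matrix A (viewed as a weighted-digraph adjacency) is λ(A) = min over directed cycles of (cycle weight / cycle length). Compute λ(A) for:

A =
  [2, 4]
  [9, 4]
λ(A) = 2

Enumerate directed cycles and compute their means (weight / length). Sample:
  cycle 0 → 0: weight = 2, length = 1, mean = 2/1 ≈ 2.000
  cycle 1 → 1: weight = 4, length = 1, mean = 4/1 ≈ 4.000
  cycle 0 → 1 → 0: weight = 13, length = 2, mean = 13/2 ≈ 6.500
  cycle 1 → 0 → 1: weight = 13, length = 2, mean = 13/2 ≈ 6.500
Minimum mean = 2.000, attained e.g. along the cycle 0 → 0 with weight 2 and length 1. So λ(A) = 2/1 = 2.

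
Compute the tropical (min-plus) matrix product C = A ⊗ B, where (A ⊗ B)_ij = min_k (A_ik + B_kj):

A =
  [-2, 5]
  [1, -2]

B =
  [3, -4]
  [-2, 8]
A ⊗ B =
  [1, -6]
  [-4, -3]

Apply the min-plus product entry-by-entry:
  C[0][0] = min over k of (A[0][0] + B[0][0] = -2 + 3 = 1, A[0][1] + B[1][0] = 5 + -2 = 3) = 1 (attained at k = 0)
  C[0][1] = min over k of (A[0][0] + B[0][1] = -2 + -4 = -6, A[0][1] + B[1][1] = 5 + 8 = 13) = -6 (attained at k = 0)
  C[1][0] = min over k of (A[1][0] + B[0][0] = 1 + 3 = 4, A[1][1] + B[1][0] = -2 + -2 = -4) = -4 (attained at k = 1)
  C[1][1] = min over k of (A[1][0] + B[0][1] = 1 + -4 = -3, A[1][1] + B[1][1] = -2 + 8 = 6) = -3 (attained at k = 0)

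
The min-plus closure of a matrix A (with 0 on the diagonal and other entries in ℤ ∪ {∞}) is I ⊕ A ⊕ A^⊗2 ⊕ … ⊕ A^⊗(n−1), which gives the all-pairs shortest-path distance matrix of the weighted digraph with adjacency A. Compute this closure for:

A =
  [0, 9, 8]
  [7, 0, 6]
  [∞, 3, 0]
Closure =
  [0, 9, 8]
  [7, 0, 6]
  [10, 3, 0]

This is the Floyd-Warshall all-pairs shortest-path computation. For each intermediate vertex k = 0, 1, …, 2, update dist[i][j] ← min(dist[i][j], dist[i][k] + dist[k][j]). The final matrix gives, for each (i, j), the minimum total weight of any directed path from i to j (possibly empty when i = j).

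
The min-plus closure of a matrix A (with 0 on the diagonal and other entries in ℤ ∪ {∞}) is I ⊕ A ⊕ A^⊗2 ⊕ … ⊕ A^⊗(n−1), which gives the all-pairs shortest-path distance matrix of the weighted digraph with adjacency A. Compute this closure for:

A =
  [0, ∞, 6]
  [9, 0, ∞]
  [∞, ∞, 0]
Closure =
  [0, ∞, 6]
  [9, 0, 15]
  [∞, ∞, 0]

This is the Floyd-Warshall all-pairs shortest-path computation. For each intermediate vertex k = 0, 1, …, 2, update dist[i][j] ← min(dist[i][j], dist[i][k] + dist[k][j]). The final matrix gives, for each (i, j), the minimum total weight of any directed path from i to j (possibly empty when i = j).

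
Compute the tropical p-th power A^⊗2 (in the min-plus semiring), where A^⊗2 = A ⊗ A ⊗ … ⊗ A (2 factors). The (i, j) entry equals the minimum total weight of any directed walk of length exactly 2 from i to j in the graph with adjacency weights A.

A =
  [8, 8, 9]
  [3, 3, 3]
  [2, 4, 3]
A^⊗2 =
  [11, 11, 11]
  [5, 6, 6]
  [5, 7, 6]

Each entry (A^⊗2)_ij equals the minimum over all length-2 walks i = v_0 → v_1 → … → v_2 = j of Σ_t A[v_t][v_{t+1}]. For example, for (i, j) = (0, 2) we minimise over 3 possible intermediate vertex sequences; the minimum is 11, attained along the walk 0 → 1 → 2.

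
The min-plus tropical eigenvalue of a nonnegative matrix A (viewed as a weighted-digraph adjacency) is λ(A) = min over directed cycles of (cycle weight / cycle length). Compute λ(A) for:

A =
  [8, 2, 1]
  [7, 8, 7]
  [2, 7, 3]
λ(A) = 3/2

Enumerate directed cycles and compute their means (weight / length). Sample:
  cycle 0 → 0: weight = 8, length = 1, mean = 8/1 ≈ 8.000
  cycle 1 → 1: weight = 8, length = 1, mean = 8/1 ≈ 8.000
  cycle 2 → 2: weight = 3, length = 1, mean = 3/1 ≈ 3.000
  cycle 0 → 1 → 0: weight = 9, length = 2, mean = 9/2 ≈ 4.500
  cycle 0 → 2 → 0: weight = 3, length = 2, mean = 3/2 ≈ 1.500
  cycle 1 → 0 → 1: weight = 9, length = 2, mean = 9/2 ≈ 4.500
Minimum mean = 1.500, attained e.g. along the cycle 0 → 2 → 0 with weight 3 and length 2. So λ(A) = 3/2 = 3/2.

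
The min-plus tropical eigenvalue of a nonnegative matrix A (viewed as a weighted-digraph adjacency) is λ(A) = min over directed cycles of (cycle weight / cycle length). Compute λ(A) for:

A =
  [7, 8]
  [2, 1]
λ(A) = 1

Enumerate directed cycles and compute their means (weight / length). Sample:
  cycle 0 → 0: weight = 7, length = 1, mean = 7/1 ≈ 7.000
  cycle 1 → 1: weight = 1, length = 1, mean = 1/1 ≈ 1.000
  cycle 0 → 1 → 0: weight = 10, length = 2, mean = 10/2 ≈ 5.000
  cycle 1 → 0 → 1: weight = 10, length = 2, mean = 10/2 ≈ 5.000
Minimum mean = 1.000, attained e.g. along the cycle 1 → 1 with weight 1 and length 1. So λ(A) = 1/1 = 1.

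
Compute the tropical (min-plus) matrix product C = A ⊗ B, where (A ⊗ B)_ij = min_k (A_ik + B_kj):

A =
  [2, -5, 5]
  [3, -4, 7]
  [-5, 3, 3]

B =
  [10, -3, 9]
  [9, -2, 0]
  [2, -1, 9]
A ⊗ B =
  [4, -7, -5]
  [5, -6, -4]
  [5, -8, 3]

Apply the min-plus product entry-by-entry:
  C[0][0] = min over k of (A[0][0] + B[0][0] = 2 + 10 = 12, A[0][1] + B[1][0] = -5 + 9 = 4, A[0][2] + B[2][0] = 5 + 2 = 7) = 4 (attained at k = 1)
  C[0][1] = min over k of (A[0][0] + B[0][1] = 2 + -3 = -1, A[0][1] + B[1][1] = -5 + -2 = -7, A[0][2] + B[2][1] = 5 + -1 = 4) = -7 (attained at k = 1)
  C[0][2] = min over k of (A[0][0] + B[0][2] = 2 + 9 = 11, A[0][1] + B[1][2] = -5 + 0 = -5, A[0][2] + B[2][2] = 5 + 9 = 14) = -5 (attained at k = 1)
  C[1][0] = min over k of (A[1][0] + B[0][0] = 3 + 10 = 13, A[1][1] + B[1][0] = -4 + 9 = 5, A[1][2] + B[2][0] = 7 + 2 = 9) = 5 (attained at k = 1)
  C[1][1] = min over k of (A[1][0] + B[0][1] = 3 + -3 = 0, A[1][1] + B[1][1] = -4 + -2 = -6, A[1][2] + B[2][1] = 7 + -1 = 6) = -6 (attained at k = 1)
  C[1][2] = min over k of (A[1][0] + B[0][2] = 3 + 9 = 12, A[1][1] + B[1][2] = -4 + 0 = -4, A[1][2] + B[2][2] = 7 + 9 = 16) = -4 (attained at k = 1)
  C[2][0] = min over k of (A[2][0] + B[0][0] = -5 + 10 = 5, A[2][1] + B[1][0] = 3 + 9 = 12, A[2][2] + B[2][0] = 3 + 2 = 5) = 5 (attained at k = 0)
  C[2][1] = min over k of (A[2][0] + B[0][1] = -5 + -3 = -8, A[2][1] + B[1][1] = 3 + -2 = 1, A[2][2] + B[2][1] = 3 + -1 = 2) = -8 (attained at k = 0)
  C[2][2] = min over k of (A[2][0] + B[0][2] = -5 + 9 = 4, A[2][1] + B[1][2] = 3 + 0 = 3, A[2][2] + B[2][2] = 3 + 9 = 12) = 3 (attained at k = 1)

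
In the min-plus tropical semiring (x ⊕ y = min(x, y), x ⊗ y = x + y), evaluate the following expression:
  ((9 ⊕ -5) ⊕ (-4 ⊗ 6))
((9 ⊕ -5) ⊕ (-4 ⊗ 6)) = -5

Expand innermost to outermost. Recall ⊕ takes the minimum of its arguments and ⊗ takes their sum. Working out the expression ((9 ⊕ -5) ⊕ (-4 ⊗ 6)) gives -5.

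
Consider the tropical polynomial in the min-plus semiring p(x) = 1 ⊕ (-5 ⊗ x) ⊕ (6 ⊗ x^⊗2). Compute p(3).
p(3) = -2

A tropical monomial a ⊗ x^⊗i evaluates to a + i · x. Evaluating each term at x = 3:
  Term 0 contributes 1 + 0 · 3 = 1
  Term 1 contributes -5 + 1 · 3 = -2
  Term 2 contributes 6 + 2 · 3 = 12
p(3) = ⊕ of these = min[1, -2, 12] = -2.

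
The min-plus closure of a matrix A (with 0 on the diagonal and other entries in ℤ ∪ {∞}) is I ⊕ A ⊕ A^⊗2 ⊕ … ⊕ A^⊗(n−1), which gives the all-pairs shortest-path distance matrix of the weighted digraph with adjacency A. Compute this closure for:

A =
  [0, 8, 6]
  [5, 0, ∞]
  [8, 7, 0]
Closure =
  [0, 8, 6]
  [5, 0, 11]
  [8, 7, 0]

This is the Floyd-Warshall all-pairs shortest-path computation. For each intermediate vertex k = 0, 1, …, 2, update dist[i][j] ← min(dist[i][j], dist[i][k] + dist[k][j]). The final matrix gives, for each (i, j), the minimum total weight of any directed path from i to j (possibly empty when i = j).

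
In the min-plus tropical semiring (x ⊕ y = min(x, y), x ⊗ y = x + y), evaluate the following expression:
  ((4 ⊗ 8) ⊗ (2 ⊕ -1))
((4 ⊗ 8) ⊗ (2 ⊕ -1)) = 11

Expand innermost to outermost. Recall ⊕ takes the minimum of its arguments and ⊗ takes their sum. Working out the expression ((4 ⊗ 8) ⊗ (2 ⊕ -1)) gives 11.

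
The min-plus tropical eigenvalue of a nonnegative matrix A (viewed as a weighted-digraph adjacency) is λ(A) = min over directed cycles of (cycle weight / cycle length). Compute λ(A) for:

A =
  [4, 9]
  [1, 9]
λ(A) = 4

Enumerate directed cycles and compute their means (weight / length). Sample:
  cycle 0 → 0: weight = 4, length = 1, mean = 4/1 ≈ 4.000
  cycle 1 → 1: weight = 9, length = 1, mean = 9/1 ≈ 9.000
  cycle 0 → 1 → 0: weight = 10, length = 2, mean = 10/2 ≈ 5.000
  cycle 1 → 0 → 1: weight = 10, length = 2, mean = 10/2 ≈ 5.000
Minimum mean = 4.000, attained e.g. along the cycle 0 → 0 with weight 4 and length 1. So λ(A) = 4/1 = 4.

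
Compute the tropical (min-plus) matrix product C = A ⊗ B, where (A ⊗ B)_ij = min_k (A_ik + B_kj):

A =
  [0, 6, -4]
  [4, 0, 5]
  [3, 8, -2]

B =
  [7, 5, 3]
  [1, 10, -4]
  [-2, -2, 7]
A ⊗ B =
  [-6, -6, 2]
  [1, 3, -4]
  [-4, -4, 4]

Apply the min-plus product entry-by-entry:
  C[0][0] = min over k of (A[0][0] + B[0][0] = 0 + 7 = 7, A[0][1] + B[1][0] = 6 + 1 = 7, A[0][2] + B[2][0] = -4 + -2 = -6) = -6 (attained at k = 2)
  C[0][1] = min over k of (A[0][0] + B[0][1] = 0 + 5 = 5, A[0][1] + B[1][1] = 6 + 10 = 16, A[0][2] + B[2][1] = -4 + -2 = -6) = -6 (attained at k = 2)
  C[0][2] = min over k of (A[0][0] + B[0][2] = 0 + 3 = 3, A[0][1] + B[1][2] = 6 + -4 = 2, A[0][2] + B[2][2] = -4 + 7 = 3) = 2 (attained at k = 1)
  C[1][0] = min over k of (A[1][0] + B[0][0] = 4 + 7 = 11, A[1][1] + B[1][0] = 0 + 1 = 1, A[1][2] + B[2][0] = 5 + -2 = 3) = 1 (attained at k = 1)
  C[1][1] = min over k of (A[1][0] + B[0][1] = 4 + 5 = 9, A[1][1] + B[1][1] = 0 + 10 = 10, A[1][2] + B[2][1] = 5 + -2 = 3) = 3 (attained at k = 2)
  C[1][2] = min over k of (A[1][0] + B[0][2] = 4 + 3 = 7, A[1][1] + B[1][2] = 0 + -4 = -4, A[1][2] + B[2][2] = 5 + 7 = 12) = -4 (attained at k = 1)
  C[2][0] = min over k of (A[2][0] + B[0][0] = 3 + 7 = 10, A[2][1] + B[1][0] = 8 + 1 = 9, A[2][2] + B[2][0] = -2 + -2 = -4) = -4 (attained at k = 2)
  C[2][1] = min over k of (A[2][0] + B[0][1] = 3 + 5 = 8, A[2][1] + B[1][1] = 8 + 10 = 18, A[2][2] + B[2][1] = -2 + -2 = -4) = -4 (attained at k = 2)
  C[2][2] = min over k of (A[2][0] + B[0][2] = 3 + 3 = 6, A[2][1] + B[1][2] = 8 + -4 = 4, A[2][2] + B[2][2] = -2 + 7 = 5) = 4 (attained at k = 1)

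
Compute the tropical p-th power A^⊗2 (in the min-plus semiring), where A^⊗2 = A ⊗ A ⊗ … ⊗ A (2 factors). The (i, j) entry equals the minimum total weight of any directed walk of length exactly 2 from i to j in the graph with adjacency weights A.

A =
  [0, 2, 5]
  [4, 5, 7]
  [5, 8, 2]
A^⊗2 =
  [0, 2, 5]
  [4, 6, 9]
  [5, 7, 4]

Each entry (A^⊗2)_ij equals the minimum over all length-2 walks i = v_0 → v_1 → … → v_2 = j of Σ_t A[v_t][v_{t+1}]. For example, for (i, j) = (0, 2) we minimise over 3 possible intermediate vertex sequences; the minimum is 5, attained along the walk 0 → 0 → 2.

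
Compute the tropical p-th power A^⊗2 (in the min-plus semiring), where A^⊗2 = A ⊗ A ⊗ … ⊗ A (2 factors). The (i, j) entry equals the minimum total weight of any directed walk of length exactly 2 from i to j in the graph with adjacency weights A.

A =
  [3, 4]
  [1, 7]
A^⊗2 =
  [5, 7]
  [4, 5]

Each entry (A^⊗2)_ij equals the minimum over all length-2 walks i = v_0 → v_1 → … → v_2 = j of Σ_t A[v_t][v_{t+1}]. For example, for (i, j) = (0, 1) we minimise over 2 possible intermediate vertex sequences; the minimum is 7, attained along the walk 0 → 0 → 1.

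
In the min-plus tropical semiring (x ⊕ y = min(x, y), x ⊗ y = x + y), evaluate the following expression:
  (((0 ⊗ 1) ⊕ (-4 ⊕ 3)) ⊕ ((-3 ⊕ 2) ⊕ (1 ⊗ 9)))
(((0 ⊗ 1) ⊕ (-4 ⊕ 3)) ⊕ ((-3 ⊕ 2) ⊕ (1 ⊗ 9))) = -4

Expand innermost to outermost. Recall ⊕ takes the minimum of its arguments and ⊗ takes their sum. Working out the expression (((0 ⊗ 1) ⊕ (-4 ⊕ 3)) ⊕ ((-3 ⊕ 2) ⊕ (1 ⊗ 9))) gives -4.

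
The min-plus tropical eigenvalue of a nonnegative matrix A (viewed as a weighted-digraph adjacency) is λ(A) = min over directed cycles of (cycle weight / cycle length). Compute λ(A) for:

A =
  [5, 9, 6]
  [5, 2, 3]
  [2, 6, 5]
λ(A) = 2

Enumerate directed cycles and compute their means (weight / length). Sample:
  cycle 0 → 0: weight = 5, length = 1, mean = 5/1 ≈ 5.000
  cycle 1 → 1: weight = 2, length = 1, mean = 2/1 ≈ 2.000
  cycle 2 → 2: weight = 5, length = 1, mean = 5/1 ≈ 5.000
  cycle 0 → 1 → 0: weight = 14, length = 2, mean = 14/2 ≈ 7.000
  cycle 0 → 2 → 0: weight = 8, length = 2, mean = 8/2 ≈ 4.000
  cycle 1 → 0 → 1: weight = 14, length = 2, mean = 14/2 ≈ 7.000
Minimum mean = 2.000, attained e.g. along the cycle 1 → 1 with weight 2 and length 1. So λ(A) = 2/1 = 2.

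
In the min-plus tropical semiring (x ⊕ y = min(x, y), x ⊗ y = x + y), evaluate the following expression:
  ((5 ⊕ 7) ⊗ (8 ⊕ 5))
((5 ⊕ 7) ⊗ (8 ⊕ 5)) = 10

Expand innermost to outermost. Recall ⊕ takes the minimum of its arguments and ⊗ takes their sum. Working out the expression ((5 ⊕ 7) ⊗ (8 ⊕ 5)) gives 10.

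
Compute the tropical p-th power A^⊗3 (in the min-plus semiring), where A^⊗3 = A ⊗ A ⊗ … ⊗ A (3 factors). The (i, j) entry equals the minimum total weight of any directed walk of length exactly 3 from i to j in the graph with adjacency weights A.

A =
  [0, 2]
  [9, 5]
A^⊗3 =
  [0, 2]
  [9, 11]

Each entry (A^⊗3)_ij equals the minimum over all length-3 walks i = v_0 → v_1 → … → v_3 = j of Σ_t A[v_t][v_{t+1}]. For example, for (i, j) = (0, 1) we minimise over 4 possible intermediate vertex sequences; the minimum is 2, attained along the walk 0 → 0 → 0 → 1.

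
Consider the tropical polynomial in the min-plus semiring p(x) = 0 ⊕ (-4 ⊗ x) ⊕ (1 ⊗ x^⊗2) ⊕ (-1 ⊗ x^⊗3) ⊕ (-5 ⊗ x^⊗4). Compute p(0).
p(0) = -5

A tropical monomial a ⊗ x^⊗i evaluates to a + i · x. Evaluating each term at x = 0:
  Term 0 contributes 0 + 0 · 0 = 0
  Term 1 contributes -4 + 1 · 0 = -4
  Term 2 contributes 1 + 2 · 0 = 1
  Term 3 contributes -1 + 3 · 0 = -1
  Term 4 contributes -5 + 4 · 0 = -5
p(0) = ⊕ of these = min[0, -4, 1, -1, -5] = -5.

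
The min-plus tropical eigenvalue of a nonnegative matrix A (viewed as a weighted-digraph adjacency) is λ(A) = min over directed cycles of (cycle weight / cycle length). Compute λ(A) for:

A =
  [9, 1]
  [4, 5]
λ(A) = 5/2

Enumerate directed cycles and compute their means (weight / length). Sample:
  cycle 0 → 0: weight = 9, length = 1, mean = 9/1 ≈ 9.000
  cycle 1 → 1: weight = 5, length = 1, mean = 5/1 ≈ 5.000
  cycle 0 → 1 → 0: weight = 5, length = 2, mean = 5/2 ≈ 2.500
  cycle 1 → 0 → 1: weight = 5, length = 2, mean = 5/2 ≈ 2.500
Minimum mean = 2.500, attained e.g. along the cycle 0 → 1 → 0 with weight 5 and length 2. So λ(A) = 5/2 = 5/2.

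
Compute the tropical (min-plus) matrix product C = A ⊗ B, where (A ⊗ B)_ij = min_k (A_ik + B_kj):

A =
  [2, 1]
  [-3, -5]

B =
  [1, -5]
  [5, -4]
A ⊗ B =
  [3, -3]
  [-2, -9]

Apply the min-plus product entry-by-entry:
  C[0][0] = min over k of (A[0][0] + B[0][0] = 2 + 1 = 3, A[0][1] + B[1][0] = 1 + 5 = 6) = 3 (attained at k = 0)
  C[0][1] = min over k of (A[0][0] + B[0][1] = 2 + -5 = -3, A[0][1] + B[1][1] = 1 + -4 = -3) = -3 (attained at k = 0)
  C[1][0] = min over k of (A[1][0] + B[0][0] = -3 + 1 = -2, A[1][1] + B[1][0] = -5 + 5 = 0) = -2 (attained at k = 0)
  C[1][1] = min over k of (A[1][0] + B[0][1] = -3 + -5 = -8, A[1][1] + B[1][1] = -5 + -4 = -9) = -9 (attained at k = 1)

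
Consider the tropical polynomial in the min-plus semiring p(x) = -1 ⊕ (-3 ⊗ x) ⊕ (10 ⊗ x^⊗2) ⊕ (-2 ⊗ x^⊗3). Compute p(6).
p(6) = -1

A tropical monomial a ⊗ x^⊗i evaluates to a + i · x. Evaluating each term at x = 6:
  Term 0 contributes -1 + 0 · 6 = -1
  Term 1 contributes -3 + 1 · 6 = 3
  Term 2 contributes 10 + 2 · 6 = 22
  Term 3 contributes -2 + 3 · 6 = 16
p(6) = ⊕ of these = min[-1, 3, 22, 16] = -1.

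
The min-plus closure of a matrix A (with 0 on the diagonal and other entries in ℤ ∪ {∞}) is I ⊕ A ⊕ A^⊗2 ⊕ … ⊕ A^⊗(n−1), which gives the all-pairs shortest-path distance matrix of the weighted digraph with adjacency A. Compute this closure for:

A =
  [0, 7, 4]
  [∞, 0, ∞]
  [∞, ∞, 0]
Closure =
  [0, 7, 4]
  [∞, 0, ∞]
  [∞, ∞, 0]

This is the Floyd-Warshall all-pairs shortest-path computation. For each intermediate vertex k = 0, 1, …, 2, update dist[i][j] ← min(dist[i][j], dist[i][k] + dist[k][j]). The final matrix gives, for each (i, j), the minimum total weight of any directed path from i to j (possibly empty when i = j).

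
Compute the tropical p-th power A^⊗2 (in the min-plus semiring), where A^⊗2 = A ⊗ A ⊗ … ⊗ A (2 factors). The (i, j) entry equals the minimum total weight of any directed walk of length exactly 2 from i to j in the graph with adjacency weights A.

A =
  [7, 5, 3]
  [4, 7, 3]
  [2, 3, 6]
A^⊗2 =
  [5, 6, 8]
  [5, 6, 7]
  [7, 7, 5]

Each entry (A^⊗2)_ij equals the minimum over all length-2 walks i = v_0 → v_1 → … → v_2 = j of Σ_t A[v_t][v_{t+1}]. For example, for (i, j) = (0, 2) we minimise over 3 possible intermediate vertex sequences; the minimum is 8, attained along the walk 0 → 1 → 2.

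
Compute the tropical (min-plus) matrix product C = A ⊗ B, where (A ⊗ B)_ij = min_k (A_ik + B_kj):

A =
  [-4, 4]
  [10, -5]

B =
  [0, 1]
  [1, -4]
A ⊗ B =
  [-4, -3]
  [-4, -9]

Apply the min-plus product entry-by-entry:
  C[0][0] = min over k of (A[0][0] + B[0][0] = -4 + 0 = -4, A[0][1] + B[1][0] = 4 + 1 = 5) = -4 (attained at k = 0)
  C[0][1] = min over k of (A[0][0] + B[0][1] = -4 + 1 = -3, A[0][1] + B[1][1] = 4 + -4 = 0) = -3 (attained at k = 0)
  C[1][0] = min over k of (A[1][0] + B[0][0] = 10 + 0 = 10, A[1][1] + B[1][0] = -5 + 1 = -4) = -4 (attained at k = 1)
  C[1][1] = min over k of (A[1][0] + B[0][1] = 10 + 1 = 11, A[1][1] + B[1][1] = -5 + -4 = -9) = -9 (attained at k = 1)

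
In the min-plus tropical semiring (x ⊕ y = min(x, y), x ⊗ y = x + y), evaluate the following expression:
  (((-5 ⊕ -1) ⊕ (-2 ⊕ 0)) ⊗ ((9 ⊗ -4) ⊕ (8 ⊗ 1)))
(((-5 ⊕ -1) ⊕ (-2 ⊕ 0)) ⊗ ((9 ⊗ -4) ⊕ (8 ⊗ 1))) = 0

Expand innermost to outermost. Recall ⊕ takes the minimum of its arguments and ⊗ takes their sum. Working out the expression (((-5 ⊕ -1) ⊕ (-2 ⊕ 0)) ⊗ ((9 ⊗ -4) ⊕ (8 ⊗ 1))) gives 0.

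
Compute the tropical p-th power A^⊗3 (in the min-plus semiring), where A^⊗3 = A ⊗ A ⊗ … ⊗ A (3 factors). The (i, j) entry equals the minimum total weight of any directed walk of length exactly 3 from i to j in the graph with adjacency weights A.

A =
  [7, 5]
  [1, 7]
A^⊗3 =
  [13, 11]
  [7, 13]

Each entry (A^⊗3)_ij equals the minimum over all length-3 walks i = v_0 → v_1 → … → v_3 = j of Σ_t A[v_t][v_{t+1}]. For example, for (i, j) = (0, 1) we minimise over 4 possible intermediate vertex sequences; the minimum is 11, attained along the walk 0 → 1 → 0 → 1.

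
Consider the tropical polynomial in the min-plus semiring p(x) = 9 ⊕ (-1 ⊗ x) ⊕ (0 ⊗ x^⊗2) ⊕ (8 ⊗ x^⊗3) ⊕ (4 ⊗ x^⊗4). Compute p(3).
p(3) = 2

A tropical monomial a ⊗ x^⊗i evaluates to a + i · x. Evaluating each term at x = 3:
  Term 0 contributes 9 + 0 · 3 = 9
  Term 1 contributes -1 + 1 · 3 = 2
  Term 2 contributes 0 + 2 · 3 = 6
  Term 3 contributes 8 + 3 · 3 = 17
  Term 4 contributes 4 + 4 · 3 = 16
p(3) = ⊕ of these = min[9, 2, 6, 17, 16] = 2.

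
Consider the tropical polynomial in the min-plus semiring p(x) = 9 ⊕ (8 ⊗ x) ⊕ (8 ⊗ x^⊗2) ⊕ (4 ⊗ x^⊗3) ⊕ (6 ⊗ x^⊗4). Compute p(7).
p(7) = 9

A tropical monomial a ⊗ x^⊗i evaluates to a + i · x. Evaluating each term at x = 7:
  Term 0 contributes 9 + 0 · 7 = 9
  Term 1 contributes 8 + 1 · 7 = 15
  Term 2 contributes 8 + 2 · 7 = 22
  Term 3 contributes 4 + 3 · 7 = 25
  Term 4 contributes 6 + 4 · 7 = 34
p(7) = ⊕ of these = min[9, 15, 22, 25, 34] = 9.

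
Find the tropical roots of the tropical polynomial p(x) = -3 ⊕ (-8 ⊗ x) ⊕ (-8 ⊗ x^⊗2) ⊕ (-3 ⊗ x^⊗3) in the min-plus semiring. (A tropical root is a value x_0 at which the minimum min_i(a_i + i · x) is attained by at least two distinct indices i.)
Roots: {-5, 0, 5}

Each tropical root is a break point of the lower envelope of the lines y = a_i + i · x (there are 4 lines, with slopes 0, 1, ..., 3). Only the lines that attain the minimum somewhere contribute to roots; other lines are dominated. Here the surviving (envelope) indices are i = 3, i = 2, i = 1, i = 0.
Intersections between consecutive envelope lines give the roots: for adjacent envelope indices i < j the intersection is x = (a_i − a_j) / (j − i). Reading off the sorted break points: {-5, 0, 5}.
Verification: at each break x_0, at least two indices attain the minimum of min_i(a_i + i · x_0).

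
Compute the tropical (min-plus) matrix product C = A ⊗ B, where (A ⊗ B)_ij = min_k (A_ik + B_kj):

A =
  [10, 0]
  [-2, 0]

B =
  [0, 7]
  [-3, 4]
A ⊗ B =
  [-3, 4]
  [-3, 4]

Apply the min-plus product entry-by-entry:
  C[0][0] = min over k of (A[0][0] + B[0][0] = 10 + 0 = 10, A[0][1] + B[1][0] = 0 + -3 = -3) = -3 (attained at k = 1)
  C[0][1] = min over k of (A[0][0] + B[0][1] = 10 + 7 = 17, A[0][1] + B[1][1] = 0 + 4 = 4) = 4 (attained at k = 1)
  C[1][0] = min over k of (A[1][0] + B[0][0] = -2 + 0 = -2, A[1][1] + B[1][0] = 0 + -3 = -3) = -3 (attained at k = 1)
  C[1][1] = min over k of (A[1][0] + B[0][1] = -2 + 7 = 5, A[1][1] + B[1][1] = 0 + 4 = 4) = 4 (attained at k = 1)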